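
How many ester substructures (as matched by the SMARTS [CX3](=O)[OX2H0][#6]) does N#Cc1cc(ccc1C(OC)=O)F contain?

1

[CX3](=O)[OX2H0][#6] is the SMARTS for an ester: a carbonyl carbon bonded to an oxygen that is itself bonded to carbon (no H on that O).
Exactly one fragment in the molecule meets all constraints, giving 1 match.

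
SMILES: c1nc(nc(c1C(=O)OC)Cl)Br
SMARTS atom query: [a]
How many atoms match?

The query [a] means: a matches any aromatic atom.
Check the 12 heavy atoms by environment: 2× n (aromatic) → match; 4× c (aromatic) → match; 2× C → no; 2× O → no; 1× Br → no; 1× Cl → no.
Summing the matching environments: 2 + 4 = 6 matching atoms.

6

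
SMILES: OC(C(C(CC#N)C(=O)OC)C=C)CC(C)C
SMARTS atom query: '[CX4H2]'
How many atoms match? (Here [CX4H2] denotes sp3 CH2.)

2

The query [CX4H2] means: sp3 carbon (X4) with exactly two hydrogens.
Check the 17 heavy atoms by environment: 2× C (H2, X4) → match; 4× C (H1, X4) → no; 1× C (H0, X2) → no; 1× N (H0, X1) → no; 1× C (H0, X3) → no; 1× O (H0, X1) → no; 1× O (H0, X2) → no; 3× C (H3, X4) → no; 1× C (H1, X3) → no; 1× C (H2, X3) → no; 1× O (H1, X2) → no.
That gives 2 matching atoms.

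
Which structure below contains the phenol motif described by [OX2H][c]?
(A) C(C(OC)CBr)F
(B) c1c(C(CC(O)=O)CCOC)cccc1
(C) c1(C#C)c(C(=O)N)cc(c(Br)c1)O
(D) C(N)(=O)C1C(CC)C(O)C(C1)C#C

[OX2H][c] describes a hydroxyl oxygen attached to an aromatic carbon (a phenol).
(A) has a methoxy ether (-OCH3) but the oxygen has H0, not H1.
(B) has a methoxy ether (-OCH3) but the oxygen has H0, not H1.
(C) contains a hydroxyl group (-OH), which satisfies every atom and bond constraint.
(D) has a hydroxyl group (-OH) but the -OH is on an aliphatic carbon, not an aromatic c.
So the answer is (C).

C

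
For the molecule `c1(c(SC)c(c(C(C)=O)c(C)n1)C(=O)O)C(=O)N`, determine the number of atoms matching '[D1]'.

The query [D1] means: atom with exactly one heavy-atom neighbour (degree 1).
Check the 18 heavy atoms by environment: 1× n (aromatic, D2) → no; 5× c (aromatic, D3) → no; 3× C (D3) → no; 4× O (D1) → match; 3× C (D1) → match; 1× S (D2) → no; 1× N (D1) → match.
Summing the matching environments: 4 + 3 + 1 = 8 matching atoms.

8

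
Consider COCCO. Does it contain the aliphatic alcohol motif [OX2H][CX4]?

The pattern [OX2H][CX4] describes a hydroxyl oxygen bound to an sp3 (X4) carbon — an aliphatic alcohol.
The molecule carries a hydroxyl group (-OH), whose atoms satisfy every constraint of the query, so the pattern matches.

Yes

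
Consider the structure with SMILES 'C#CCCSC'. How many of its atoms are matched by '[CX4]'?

3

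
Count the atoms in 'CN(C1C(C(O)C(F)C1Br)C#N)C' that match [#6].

8

Check the 13 heavy atoms by environment: 8× C → match; 2× N → no; 1× Br → no; 1× F → no; 1× O → no.
That gives 8 matching atoms.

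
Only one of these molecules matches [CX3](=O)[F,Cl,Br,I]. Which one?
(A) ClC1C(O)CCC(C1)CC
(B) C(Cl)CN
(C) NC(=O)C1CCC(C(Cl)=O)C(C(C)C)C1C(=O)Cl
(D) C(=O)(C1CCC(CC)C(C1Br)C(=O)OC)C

C

[CX3](=O)[F,Cl,Br,I] describes a carbonyl carbon bonded to a halogen (an acyl halide).
(A) has a chloro substituent but the Cl is not on a carbonyl carbon.
(B) has a chloro substituent but the Cl is not on a carbonyl carbon.
(C) contains an acyl chloride (-C(=O)Cl), which satisfies every atom and bond constraint.
(D) has a methyl-ester group (-C(=O)OCH3) but the carbonyl is bonded to -O-C, not to a halogen.
So the answer is (C).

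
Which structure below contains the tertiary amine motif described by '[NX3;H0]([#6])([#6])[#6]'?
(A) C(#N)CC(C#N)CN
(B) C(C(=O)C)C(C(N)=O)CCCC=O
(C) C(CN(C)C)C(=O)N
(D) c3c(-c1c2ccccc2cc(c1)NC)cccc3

C

[NX3;H0]([#6])([#6])[#6] describes a trivalent nitrogen with no H, bonded to three carbons (a tertiary amine).
(A) has a primary amino group (-NH2) but the nitrogen has H2, not H0 with three carbons.
(B) has a primary amide (-C(=O)NH2) but the amide nitrogen has H2 and only one carbon neighbour.
(C) contains a dimethylamino group (-N(CH3)2), which satisfies every atom and bond constraint.
(D) has an N-methylamino group (-NHCH3) but the nitrogen still has one H (H1), not H0.
So the answer is (C).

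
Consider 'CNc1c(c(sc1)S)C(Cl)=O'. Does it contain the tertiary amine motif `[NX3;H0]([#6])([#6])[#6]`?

The pattern [NX3;H0]([#6])([#6])[#6] describes a trivalent nitrogen with no H, bonded to three carbons — a tertiary amine.
The closest candidate here is an N-methylamino group (-NHCH3), but the nitrogen still has one H (H1), not H0. No other fragment satisfies the full query, so there is no match.

No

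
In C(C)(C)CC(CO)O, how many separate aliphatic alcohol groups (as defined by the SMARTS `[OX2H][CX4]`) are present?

2

[OX2H][CX4] is the SMARTS for an aliphatic alcohol: a hydroxyl oxygen bound to an sp3 (X4) carbon.
The molecule carries 2 separate instances of a hydroxyl group (-OH) meeting every constraint; each maps to a distinct set of atoms, giving 2 matches.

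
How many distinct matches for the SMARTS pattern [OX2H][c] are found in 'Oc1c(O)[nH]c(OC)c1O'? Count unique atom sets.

[OX2H][c] is the SMARTS for a phenol: a hydroxyl oxygen attached to an aromatic carbon.
The molecule carries 3 separate instances of a hydroxyl group (-OH) meeting every constraint; each maps to a distinct set of atoms, giving 3 matches.

3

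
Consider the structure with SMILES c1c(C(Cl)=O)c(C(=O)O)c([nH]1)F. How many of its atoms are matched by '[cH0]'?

3

Check the 12 heavy atoms by environment: 1× n (aromatic, H1) → no; 3× c (aromatic, H0) → match; 1× c (aromatic, H1) → no; 2× C (H0) → no; 2× O (H0) → no; 1× Cl (H0) → no; 1× O (H1) → no; 1× F (H0) → no.
That gives 3 matching atoms.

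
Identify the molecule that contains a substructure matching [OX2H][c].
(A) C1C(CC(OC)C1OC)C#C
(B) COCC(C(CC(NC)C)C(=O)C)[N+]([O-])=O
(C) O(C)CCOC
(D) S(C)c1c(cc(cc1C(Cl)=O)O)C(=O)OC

D

[OX2H][c] describes a hydroxyl oxygen attached to an aromatic carbon (a phenol).
(A) has a methoxy ether (-OCH3) but the oxygen has H0, not H1.
(B) has a methoxy ether (-OCH3) but the oxygen has H0, not H1.
(C) has a methoxy ether (-OCH3) but the oxygen has H0, not H1.
(D) contains a hydroxyl group (-OH), which satisfies every atom and bond constraint.
So the answer is (D).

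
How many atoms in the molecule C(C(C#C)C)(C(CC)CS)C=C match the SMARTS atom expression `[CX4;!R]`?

7

The query [CX4;!R] means: aliphatic carbon with four total connections, not in a ring.
Check the 12 heavy atoms by environment: 7× C (X4, acyclic) → match; 2× C (X2, acyclic) → no; 1× S (X2, acyclic) → no; 2× C (X3, acyclic) → no.
That gives 7 matching atoms.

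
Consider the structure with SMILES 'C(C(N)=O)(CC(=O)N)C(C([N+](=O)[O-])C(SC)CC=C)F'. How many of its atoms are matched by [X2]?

The query [X2] means: any atom with exactly two total connections (bonds + H).
Check the 20 heavy atoms by environment: 7× C (X4) → no; 4× C (X3) → no; 3× O (X1) → no; 2× N (X3) → no; 1× F (X1) → no; 1× N (charge +1, X3) → no; 1× O (charge -1, X1) → no; 1× S (X2) → match.
That gives 1 matching atom.

1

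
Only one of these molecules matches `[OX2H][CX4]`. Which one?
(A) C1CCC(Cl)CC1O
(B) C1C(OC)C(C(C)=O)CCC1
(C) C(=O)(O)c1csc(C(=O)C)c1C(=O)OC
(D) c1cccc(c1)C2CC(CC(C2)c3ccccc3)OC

[OX2H][CX4] describes a hydroxyl oxygen bound to an sp3 (X4) carbon (an aliphatic alcohol).
(A) contains a hydroxyl group (-OH), which satisfies every atom and bond constraint.
(B) has a methoxy ether (-OCH3) but the oxygen has H0 (ether), not H1.
(C) has a carboxylic acid group (-C(=O)OH) but the -OH is on a CX3 carbonyl carbon, not a CX4 carbon.
(D) has a methoxy ether (-OCH3) but the oxygen has H0 (ether), not H1.
So the answer is (A).

A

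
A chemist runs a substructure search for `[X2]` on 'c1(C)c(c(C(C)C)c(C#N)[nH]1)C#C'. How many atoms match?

3

The query [X2] means: any atom with exactly two total connections (bonds + H).
Check the 13 heavy atoms by environment: 1× n (aromatic, X3) → no; 4× c (aromatic, X3) → no; 3× C (X2) → match; 1× N (X1) → no; 4× C (X4) → no.
That gives 3 matching atoms.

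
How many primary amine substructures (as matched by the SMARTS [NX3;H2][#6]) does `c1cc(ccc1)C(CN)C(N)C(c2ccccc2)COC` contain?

2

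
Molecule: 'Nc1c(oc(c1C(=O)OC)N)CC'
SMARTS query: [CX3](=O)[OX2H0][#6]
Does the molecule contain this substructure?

Yes

The pattern [CX3](=O)[OX2H0][#6] describes a carbonyl carbon bonded to an oxygen that is itself bonded to carbon (no H on that O) — an ester.
The molecule carries a methyl-ester group (-C(=O)OCH3), whose atoms satisfy every constraint of the query, so the pattern matches.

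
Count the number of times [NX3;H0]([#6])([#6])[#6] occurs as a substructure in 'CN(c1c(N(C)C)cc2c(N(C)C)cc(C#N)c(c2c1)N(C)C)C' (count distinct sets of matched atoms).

4

[NX3;H0]([#6])([#6])[#6] is the SMARTS for a tertiary amine: a trivalent nitrogen with no H, bonded to three carbons.
The molecule carries 4 separate instances of a dimethylamino group (-N(CH3)2) meeting every constraint; each maps to a distinct set of atoms, giving 4 matches.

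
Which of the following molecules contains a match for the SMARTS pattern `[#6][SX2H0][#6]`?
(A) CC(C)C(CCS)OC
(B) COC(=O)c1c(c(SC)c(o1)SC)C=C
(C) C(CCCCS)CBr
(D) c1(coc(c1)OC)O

B

[#6][SX2H0][#6] describes an aliphatic sulfur bridging two carbons with no H on the sulfur (a thioether).
(A) has a methoxy ether (-OCH3) but the bridging atom is O, not S.
(B) contains a methylthio ether (-SCH3), which satisfies every atom and bond constraint.
(C) has a thiol (-SH) but the sulfur has H1, not H0 bridging two carbons.
(D) has a methoxy ether (-OCH3) but the bridging atom is O, not S.
So the answer is (B).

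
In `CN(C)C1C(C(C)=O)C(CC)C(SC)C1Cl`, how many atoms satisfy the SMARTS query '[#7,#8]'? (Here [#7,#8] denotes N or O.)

2

The query [#7,#8] means: nitrogen or oxygen (comma = OR).
Check the 16 heavy atoms by environment: 12× C → no; 1× Cl → no; 1× O → match; 1× S → no; 1× N → match.
Summing the matching environments: 1 + 1 = 2 matching atoms.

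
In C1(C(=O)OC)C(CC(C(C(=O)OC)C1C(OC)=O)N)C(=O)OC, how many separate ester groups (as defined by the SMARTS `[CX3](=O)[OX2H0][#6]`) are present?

4

[CX3](=O)[OX2H0][#6] is the SMARTS for an ester: a carbonyl carbon bonded to an oxygen that is itself bonded to carbon (no H on that O).
The molecule carries 4 separate instances of a methyl-ester group (-C(=O)OCH3) meeting every constraint; each maps to a distinct set of atoms, giving 4 matches.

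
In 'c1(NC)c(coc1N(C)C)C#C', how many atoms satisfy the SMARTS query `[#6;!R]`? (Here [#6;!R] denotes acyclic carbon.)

5

The query [#6;!R] means: carbon not in any ring.
Check the 12 heavy atoms by environment: 1× o (aromatic, in 5-ring) → no; 4× c (aromatic, in 5-ring) → no; 2× N (acyclic) → no; 5× C (acyclic) → match.
That gives 5 matching atoms.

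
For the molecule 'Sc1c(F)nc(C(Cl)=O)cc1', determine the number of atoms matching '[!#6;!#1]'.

5

The query [!#6;!#1] means: not carbon and not hydrogen — any heteroatom.
Check the 11 heavy atoms by environment: 1× n (aromatic) → match; 5× c (aromatic) → no; 1× C → no; 1× O → match; 1× Cl → match; 1× S → match; 1× F → match.
Summing the matching environments: 1 + 1 + 1 + 1 + 1 = 5 matching atoms.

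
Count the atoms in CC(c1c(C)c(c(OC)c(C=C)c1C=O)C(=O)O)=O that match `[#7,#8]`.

The query [#7,#8] means: nitrogen or oxygen (comma = OR).
Check the 19 heavy atoms by environment: 6× c (aromatic) → no; 8× C → no; 5× O → match.
That gives 5 matching atoms.

5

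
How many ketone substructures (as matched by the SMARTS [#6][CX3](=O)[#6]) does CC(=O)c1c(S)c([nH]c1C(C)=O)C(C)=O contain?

3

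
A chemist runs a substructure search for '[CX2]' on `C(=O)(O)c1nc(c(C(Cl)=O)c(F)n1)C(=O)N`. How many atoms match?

0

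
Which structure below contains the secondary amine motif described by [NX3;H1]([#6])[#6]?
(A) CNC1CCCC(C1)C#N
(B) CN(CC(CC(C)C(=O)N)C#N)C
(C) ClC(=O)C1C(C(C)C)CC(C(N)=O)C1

[NX3;H1]([#6])[#6] describes a trivalent nitrogen with one H, bonded to two carbons (a secondary amine).
(A) contains an N-methylamino group (-NHCH3), which satisfies every atom and bond constraint.
(B) has a primary amide (-C(=O)NH2) but the -C(=O)NH2 nitrogen has H2, not H1.
(C) has a primary amide (-C(=O)NH2) but the -C(=O)NH2 nitrogen has H2, not H1.
So the answer is (A).

A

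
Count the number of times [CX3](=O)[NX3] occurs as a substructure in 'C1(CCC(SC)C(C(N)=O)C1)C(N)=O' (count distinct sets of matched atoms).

[CX3](=O)[NX3] is the SMARTS for an amide: a carbonyl carbon bonded to a trivalent nitrogen.
The molecule carries 2 separate instances of a primary amide (-C(=O)NH2) meeting every constraint; each maps to a distinct set of atoms, giving 2 matches.

2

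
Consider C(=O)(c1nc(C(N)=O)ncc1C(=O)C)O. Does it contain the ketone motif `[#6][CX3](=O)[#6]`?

Yes

The pattern [#6][CX3](=O)[#6] describes a carbonyl carbon (no H) flanked by two carbons — a ketone.
The molecule carries an acetyl/ketone group (-C(=O)CH3), whose atoms satisfy every constraint of the query, so the pattern matches.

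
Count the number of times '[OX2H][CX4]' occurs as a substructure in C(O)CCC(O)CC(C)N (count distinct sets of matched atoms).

2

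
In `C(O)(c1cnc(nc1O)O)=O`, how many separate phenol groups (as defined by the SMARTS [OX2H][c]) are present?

2

[OX2H][c] is the SMARTS for a phenol: a hydroxyl oxygen attached to an aromatic carbon.
The molecule carries 2 separate instances of a hydroxyl group (-OH) meeting every constraint; each maps to a distinct set of atoms, giving 2 matches.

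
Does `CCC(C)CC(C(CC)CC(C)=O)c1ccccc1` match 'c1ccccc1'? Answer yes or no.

Yes

The pattern c1ccccc1 describes six aromatic carbons in a ring — a benzene ring.
The molecule carries a phenyl ring, whose atoms satisfy every constraint of the query, so the pattern matches.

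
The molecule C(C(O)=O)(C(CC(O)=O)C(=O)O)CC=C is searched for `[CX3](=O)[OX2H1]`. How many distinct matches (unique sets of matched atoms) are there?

3

[CX3](=O)[OX2H1] is the SMARTS for a carboxylic acid: an sp2 carbon double-bonded to O and single-bonded to an -OH oxygen.
The molecule carries 3 separate instances of a carboxylic acid group (-C(=O)OH) meeting every constraint; each maps to a distinct set of atoms, giving 3 matches.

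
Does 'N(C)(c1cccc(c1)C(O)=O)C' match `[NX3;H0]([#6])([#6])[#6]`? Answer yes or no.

Yes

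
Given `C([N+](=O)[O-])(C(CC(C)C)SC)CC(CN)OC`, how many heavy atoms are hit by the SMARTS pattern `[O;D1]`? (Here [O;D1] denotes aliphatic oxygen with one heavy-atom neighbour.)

2

The query [O;D1] means: aliphatic oxygen bonded to exactly one heavy atom.
Check the 17 heavy atoms by environment: 3× C (D2) → no; 4× C (D3) → no; 1× O (D2) → no; 4× C (D1) → no; 1× N (D1) → no; 1× S (D2) → no; 1× N (charge +1, D3) → no; 1× O (charge -1, D1) → match; 1× O (D1) → match.
Summing the matching environments: 1 + 1 = 2 matching atoms.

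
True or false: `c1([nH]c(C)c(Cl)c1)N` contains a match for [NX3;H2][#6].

True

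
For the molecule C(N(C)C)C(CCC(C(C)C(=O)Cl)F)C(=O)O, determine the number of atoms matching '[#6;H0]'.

2

The query [#6;H0] means: any carbon with no attached hydrogen.
Check the 17 heavy atoms by environment: 3× C (H3) → no; 3× C (H1) → no; 3× C (H2) → no; 2× C (H0) → match; 2× O (H0) → no; 1× O (H1) → no; 1× F (H0) → no; 1× N (H0) → no; 1× Cl (H0) → no.
That gives 2 matching atoms.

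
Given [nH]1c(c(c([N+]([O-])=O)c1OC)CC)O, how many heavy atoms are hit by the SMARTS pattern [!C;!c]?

6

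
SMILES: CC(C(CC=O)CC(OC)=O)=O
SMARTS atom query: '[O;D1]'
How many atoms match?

3

The query [O;D1] means: aliphatic oxygen bonded to exactly one heavy atom.
Check the 12 heavy atoms by environment: 3× C (D2) → no; 3× C (D3) → no; 3× O (D1) → match; 2× C (D1) → no; 1× O (D2) → no.
That gives 3 matching atoms.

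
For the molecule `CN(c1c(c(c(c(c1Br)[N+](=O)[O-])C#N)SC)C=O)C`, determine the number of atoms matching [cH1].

0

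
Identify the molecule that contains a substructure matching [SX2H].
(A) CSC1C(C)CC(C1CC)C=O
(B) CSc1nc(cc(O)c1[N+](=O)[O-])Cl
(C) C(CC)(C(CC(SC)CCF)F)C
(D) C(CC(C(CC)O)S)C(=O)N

D

[SX2H] describes an aliphatic sulfur with two connections, one being H (a thiol).
(A) has a methylthio ether (-SCH3) but the sulfur has H0 (bonded to two carbons), not H1.
(B) has a hydroxyl group (-OH) but it is an -OH, not an -SH.
(C) has a methylthio ether (-SCH3) but the sulfur has H0 (bonded to two carbons), not H1.
(D) contains a thiol (-SH), which satisfies every atom and bond constraint.
So the answer is (D).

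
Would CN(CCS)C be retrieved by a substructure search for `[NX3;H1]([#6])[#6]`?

The pattern [NX3;H1]([#6])[#6] describes a trivalent nitrogen with one H, bonded to two carbons — a secondary amine.
The closest candidate here is a dimethylamino group (-N(CH3)2), but the nitrogen has H0, not H1. No other fragment satisfies the full query, so there is no match.

No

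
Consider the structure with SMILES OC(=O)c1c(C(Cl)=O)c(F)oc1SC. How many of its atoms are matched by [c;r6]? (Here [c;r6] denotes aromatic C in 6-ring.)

0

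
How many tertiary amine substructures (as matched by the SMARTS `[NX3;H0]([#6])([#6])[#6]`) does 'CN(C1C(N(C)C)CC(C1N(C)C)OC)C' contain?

3

[NX3;H0]([#6])([#6])[#6] is the SMARTS for a tertiary amine: a trivalent nitrogen with no H, bonded to three carbons.
The molecule carries 3 separate instances of a dimethylamino group (-N(CH3)2) meeting every constraint; each maps to a distinct set of atoms, giving 3 matches.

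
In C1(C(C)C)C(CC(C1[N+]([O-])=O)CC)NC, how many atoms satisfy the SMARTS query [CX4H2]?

2

The query [CX4H2] means: sp3 carbon (X4) with exactly two hydrogens.
Check the 15 heavy atoms by environment: 5× C (H1, X4) → no; 2× C (H2, X4) → match; 1× N (H1, X3) → no; 4× C (H3, X4) → no; 1× N (charge +1, H0, X3) → no; 1× O (charge -1, H0, X1) → no; 1× O (H0, X1) → no.
That gives 2 matching atoms.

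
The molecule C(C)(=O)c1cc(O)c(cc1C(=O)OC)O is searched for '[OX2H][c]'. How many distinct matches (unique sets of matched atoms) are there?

2

[OX2H][c] is the SMARTS for a phenol: a hydroxyl oxygen attached to an aromatic carbon.
The molecule carries 2 separate instances of a hydroxyl group (-OH) meeting every constraint; each maps to a distinct set of atoms, giving 2 matches.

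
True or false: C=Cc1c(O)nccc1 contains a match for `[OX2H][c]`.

True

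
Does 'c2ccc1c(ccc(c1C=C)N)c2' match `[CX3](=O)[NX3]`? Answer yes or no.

No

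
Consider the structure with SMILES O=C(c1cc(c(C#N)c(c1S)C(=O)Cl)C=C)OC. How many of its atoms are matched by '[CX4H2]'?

0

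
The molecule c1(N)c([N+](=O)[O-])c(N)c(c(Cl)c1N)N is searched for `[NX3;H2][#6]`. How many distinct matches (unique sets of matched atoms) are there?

4

[NX3;H2][#6] is the SMARTS for a primary amine: a trivalent nitrogen with two H attached to carbon.
The molecule carries 4 separate instances of a primary amino group (-NH2) meeting every constraint; each maps to a distinct set of atoms, giving 4 matches.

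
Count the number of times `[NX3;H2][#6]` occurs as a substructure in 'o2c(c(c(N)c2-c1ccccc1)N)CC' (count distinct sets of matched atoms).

[NX3;H2][#6] is the SMARTS for a primary amine: a trivalent nitrogen with two H attached to carbon.
The molecule carries 2 separate instances of a primary amino group (-NH2) meeting every constraint; each maps to a distinct set of atoms, giving 2 matches.

2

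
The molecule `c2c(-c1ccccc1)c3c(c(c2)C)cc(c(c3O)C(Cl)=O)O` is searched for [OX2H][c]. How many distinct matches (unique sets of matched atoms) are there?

2

[OX2H][c] is the SMARTS for a phenol: a hydroxyl oxygen attached to an aromatic carbon.
The molecule carries 2 separate instances of a hydroxyl group (-OH) meeting every constraint; each maps to a distinct set of atoms, giving 2 matches.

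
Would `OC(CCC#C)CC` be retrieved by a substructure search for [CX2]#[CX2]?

Yes

The pattern [CX2]#[CX2] describes a carbon-carbon triple bond — an alkyne.
The molecule carries an ethynyl group (-C#CH), whose atoms satisfy every constraint of the query, so the pattern matches.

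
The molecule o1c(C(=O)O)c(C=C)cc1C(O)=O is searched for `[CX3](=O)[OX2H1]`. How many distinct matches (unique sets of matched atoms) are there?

2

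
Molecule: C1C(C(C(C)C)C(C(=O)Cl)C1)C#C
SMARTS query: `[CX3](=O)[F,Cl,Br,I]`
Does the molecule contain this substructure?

The pattern [CX3](=O)[F,Cl,Br,I] describes a carbonyl carbon bonded to a halogen — an acyl halide.
The molecule carries an acyl chloride (-C(=O)Cl), whose atoms satisfy every constraint of the query, so the pattern matches.

Yes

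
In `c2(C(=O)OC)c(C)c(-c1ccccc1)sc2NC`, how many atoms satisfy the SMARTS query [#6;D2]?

The query [#6;D2] means: any carbon bonded to exactly two heavy atoms.
Check the 18 heavy atoms by environment: 1× s (aromatic, D2) → no; 5× c (aromatic, D3) → no; 5× c (aromatic, D2) → match; 3× C (D1) → no; 1× N (D2) → no; 1× C (D3) → no; 1× O (D1) → no; 1× O (D2) → no.
That gives 5 matching atoms.

5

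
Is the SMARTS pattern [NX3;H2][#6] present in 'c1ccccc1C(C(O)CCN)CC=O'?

The pattern [NX3;H2][#6] describes a trivalent nitrogen with two H attached to carbon — a primary amine.
The molecule carries a primary amino group (-NH2), whose atoms satisfy every constraint of the query, so the pattern matches.

Yes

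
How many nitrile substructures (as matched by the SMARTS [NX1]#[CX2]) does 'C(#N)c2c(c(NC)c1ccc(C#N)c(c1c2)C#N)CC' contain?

3

[NX1]#[CX2] is the SMARTS for a nitrile: a nitrogen triple-bonded to a two-connected carbon.
The molecule carries 3 separate instances of a nitrile (-C#N) meeting every constraint; each maps to a distinct set of atoms, giving 3 matches.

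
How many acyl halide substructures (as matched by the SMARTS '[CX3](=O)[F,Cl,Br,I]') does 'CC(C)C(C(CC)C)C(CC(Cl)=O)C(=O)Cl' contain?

2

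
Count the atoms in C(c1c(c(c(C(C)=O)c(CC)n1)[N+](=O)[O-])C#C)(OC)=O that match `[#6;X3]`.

The query [#6;X3] means: any carbon (aromatic or not) with three total connections.
Check the 20 heavy atoms by environment: 1× n (aromatic, X2) → no; 5× c (aromatic, X3) → match; 2× C (X2) → no; 2× C (X3) → match; 3× O (X1) → no; 4× C (X4) → no; 1× O (X2) → no; 1× N (charge +1, X3) → no; 1× O (charge -1, X1) → no.
Summing the matching environments: 5 + 2 = 7 matching atoms.

7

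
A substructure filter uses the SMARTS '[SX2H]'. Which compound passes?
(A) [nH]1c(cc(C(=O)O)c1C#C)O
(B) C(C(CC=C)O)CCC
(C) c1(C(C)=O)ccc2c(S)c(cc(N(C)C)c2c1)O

[SX2H] describes an aliphatic sulfur with two connections, one being H (a thiol).
(A) has a hydroxyl group (-OH) but it is an -OH, not an -SH.
(B) has a hydroxyl group (-OH) but it is an -OH, not an -SH.
(C) contains a thiol (-SH), which satisfies every atom and bond constraint.
So the answer is (C).

C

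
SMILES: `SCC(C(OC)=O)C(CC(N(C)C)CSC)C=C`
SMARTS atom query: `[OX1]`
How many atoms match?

1

Check the 18 heavy atoms by environment: 10× C (X4) → no; 1× N (X3) → no; 3× C (X3) → no; 1× O (X1) → match; 1× O (X2) → no; 2× S (X2) → no.
That gives 1 matching atom.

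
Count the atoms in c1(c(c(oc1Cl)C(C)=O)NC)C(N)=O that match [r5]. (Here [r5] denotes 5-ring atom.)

5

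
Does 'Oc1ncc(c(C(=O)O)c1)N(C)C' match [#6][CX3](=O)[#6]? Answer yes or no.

The pattern [#6][CX3](=O)[#6] describes a carbonyl carbon (no H) flanked by two carbons — a ketone.
The closest candidate here is a carboxylic acid group (-C(=O)OH), but one neighbour of the carbonyl carbon is O, not C. No other fragment satisfies the full query, so there is no match.

No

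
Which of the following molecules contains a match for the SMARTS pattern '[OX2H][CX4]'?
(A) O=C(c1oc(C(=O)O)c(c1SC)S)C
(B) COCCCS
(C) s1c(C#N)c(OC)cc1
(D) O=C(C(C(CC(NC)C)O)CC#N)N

D

[OX2H][CX4] describes a hydroxyl oxygen bound to an sp3 (X4) carbon (an aliphatic alcohol).
(A) has a carboxylic acid group (-C(=O)OH) but the -OH is on a CX3 carbonyl carbon, not a CX4 carbon.
(B) has a methoxy ether (-OCH3) but the oxygen has H0 (ether), not H1.
(C) has a methoxy ether (-OCH3) but the oxygen has H0 (ether), not H1.
(D) contains a hydroxyl group (-OH), which satisfies every atom and bond constraint.
So the answer is (D).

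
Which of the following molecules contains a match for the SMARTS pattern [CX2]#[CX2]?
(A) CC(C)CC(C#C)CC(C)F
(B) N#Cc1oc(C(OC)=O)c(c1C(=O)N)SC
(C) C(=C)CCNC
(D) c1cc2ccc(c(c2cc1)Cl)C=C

[CX2]#[CX2] describes a carbon-carbon triple bond (an alkyne).
(A) contains an ethynyl group (-C#CH), which satisfies every atom and bond constraint.
(B) has a nitrile (-C#N) but the triple bond is C#N, not C#C.
(C) has a vinyl group (-CH=CH2) but the C=C is a double bond; both carbons are CX3, not CX2.
(D) has a vinyl group (-CH=CH2) but the C=C is a double bond; both carbons are CX3, not CX2.
So the answer is (A).

A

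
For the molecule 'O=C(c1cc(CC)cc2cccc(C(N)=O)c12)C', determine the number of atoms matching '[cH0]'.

The query [cH0] means: aromatic carbon with no attached hydrogen (substituted or ring-fusion).
Check the 18 heavy atoms by environment: 5× c (aromatic, H0) → match; 5× c (aromatic, H1) → no; 2× C (H0) → no; 2× O (H0) → no; 1× N (H2) → no; 1× C (H2) → no; 2× C (H3) → no.
That gives 5 matching atoms.

5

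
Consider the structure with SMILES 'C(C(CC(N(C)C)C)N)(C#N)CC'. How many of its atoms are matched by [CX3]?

0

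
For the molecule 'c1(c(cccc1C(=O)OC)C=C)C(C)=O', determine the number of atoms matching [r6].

6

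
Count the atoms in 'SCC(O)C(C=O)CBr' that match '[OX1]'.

The query [OX1] means: aliphatic oxygen with one total connection — typically a carbonyl =O or an oxide.
Check the 9 heavy atoms by environment: 4× C (X4) → no; 1× C (X3) → no; 1× O (X1) → match; 1× O (X2) → no; 1× S (X2) → no; 1× Br (X1) → no.
That gives 1 matching atom.

1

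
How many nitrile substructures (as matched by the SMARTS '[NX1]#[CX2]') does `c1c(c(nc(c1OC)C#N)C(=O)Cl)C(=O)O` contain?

1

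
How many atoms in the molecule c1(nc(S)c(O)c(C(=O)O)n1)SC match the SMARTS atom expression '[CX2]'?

0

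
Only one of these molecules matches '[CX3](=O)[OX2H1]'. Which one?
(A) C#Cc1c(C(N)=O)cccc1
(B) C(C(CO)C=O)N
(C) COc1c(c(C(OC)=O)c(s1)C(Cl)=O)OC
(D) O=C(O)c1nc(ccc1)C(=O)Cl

D

[CX3](=O)[OX2H1] describes an sp2 carbon double-bonded to O and single-bonded to an -OH oxygen (a carboxylic acid).
(A) has a primary amide (-C(=O)NH2) but the carbonyl is bonded to N, not to an -OH oxygen.
(B) has an aldehyde (-CHO) but there is no singly-bonded oxygen on the carbonyl carbon.
(C) has a methyl-ester group (-C(=O)OCH3) but the singly-bonded O has no H (OX2H0, not OX2H1).
(D) contains a carboxylic acid group (-C(=O)OH), which satisfies every atom and bond constraint.
So the answer is (D).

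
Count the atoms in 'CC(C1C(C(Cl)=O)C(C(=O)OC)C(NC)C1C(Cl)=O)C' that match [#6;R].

5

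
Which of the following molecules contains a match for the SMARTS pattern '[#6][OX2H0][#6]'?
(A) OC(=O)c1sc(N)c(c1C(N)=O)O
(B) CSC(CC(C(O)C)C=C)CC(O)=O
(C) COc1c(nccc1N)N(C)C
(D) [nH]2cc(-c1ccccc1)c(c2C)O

C

[#6][OX2H0][#6] describes an aliphatic oxygen bridging two carbons with no H on the oxygen (an ether).
(A) has a carboxylic acid group (-C(=O)OH) but the -OH oxygen has H1; the =O is OX1, not OX2.
(B) has a carboxylic acid group (-C(=O)OH) but the -OH oxygen has H1; the =O is OX1, not OX2.
(C) contains a methoxy ether (-OCH3), which satisfies every atom and bond constraint.
(D) has a hydroxyl group (-OH) but the oxygen has H1, not H0 bridging two carbons.
So the answer is (C).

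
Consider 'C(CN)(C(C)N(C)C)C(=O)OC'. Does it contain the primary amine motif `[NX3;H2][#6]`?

Yes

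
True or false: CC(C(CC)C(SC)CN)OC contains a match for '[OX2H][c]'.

The pattern [OX2H][c] describes a hydroxyl oxygen attached to an aromatic carbon — a phenol.
The closest candidate here is a methoxy ether (-OCH3), but the oxygen has H0, not H1. No other fragment satisfies the full query, so there is no match.

False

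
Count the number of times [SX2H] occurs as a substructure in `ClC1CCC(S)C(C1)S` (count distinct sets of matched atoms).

[SX2H] is the SMARTS for a thiol: an aliphatic sulfur with two connections, one being H.
The molecule carries 2 separate instances of a thiol (-SH) meeting every constraint; each maps to a distinct set of atoms, giving 2 matches.

2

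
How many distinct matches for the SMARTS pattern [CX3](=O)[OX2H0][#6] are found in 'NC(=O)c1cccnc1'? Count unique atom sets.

0

[CX3](=O)[OX2H0][#6] is the SMARTS for an ester: a carbonyl carbon bonded to an oxygen that is itself bonded to carbon (no H on that O).
The molecule has a primary amide (-C(=O)NH2), but the carbonyl is bonded to N, not to an O-C linkage; nothing else fits, so there are 0 matches.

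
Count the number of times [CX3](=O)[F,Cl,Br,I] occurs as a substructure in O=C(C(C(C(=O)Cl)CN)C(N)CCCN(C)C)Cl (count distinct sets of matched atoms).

2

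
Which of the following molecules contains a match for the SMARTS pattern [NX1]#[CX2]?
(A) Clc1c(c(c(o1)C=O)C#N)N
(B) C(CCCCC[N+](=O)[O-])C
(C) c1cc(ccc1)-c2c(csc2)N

A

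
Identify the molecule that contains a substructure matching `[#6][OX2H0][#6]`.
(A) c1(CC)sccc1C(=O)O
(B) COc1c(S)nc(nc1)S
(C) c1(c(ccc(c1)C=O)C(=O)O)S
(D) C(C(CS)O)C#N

[#6][OX2H0][#6] describes an aliphatic oxygen bridging two carbons with no H on the oxygen (an ether).
(A) has a carboxylic acid group (-C(=O)OH) but the -OH oxygen has H1; the =O is OX1, not OX2.
(B) contains a methoxy ether (-OCH3), which satisfies every atom and bond constraint.
(C) has a carboxylic acid group (-C(=O)OH) but the -OH oxygen has H1; the =O is OX1, not OX2.
(D) has a hydroxyl group (-OH) but the oxygen has H1, not H0 bridging two carbons.
So the answer is (B).

B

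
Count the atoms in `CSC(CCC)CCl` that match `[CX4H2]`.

The query [CX4H2] means: sp3 carbon (X4) with exactly two hydrogens.
Check the 8 heavy atoms by environment: 3× C (H2, X4) → match; 1× C (H1, X4) → no; 1× Cl (H0, X1) → no; 2× C (H3, X4) → no; 1× S (H0, X2) → no.
That gives 3 matching atoms.

3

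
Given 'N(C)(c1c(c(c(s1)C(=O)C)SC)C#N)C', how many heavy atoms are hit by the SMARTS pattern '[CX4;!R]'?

4

Check the 15 heavy atoms by environment: 1× s (aromatic, X2, in 5-ring) → no; 4× c (aromatic, X3, in 5-ring) → no; 1× C (X3, acyclic) → no; 1× O (X1, acyclic) → no; 4× C (X4, acyclic) → match; 1× S (X2, acyclic) → no; 1× C (X2, acyclic) → no; 1× N (X1, acyclic) → no; 1× N (X3, acyclic) → no.
That gives 4 matching atoms.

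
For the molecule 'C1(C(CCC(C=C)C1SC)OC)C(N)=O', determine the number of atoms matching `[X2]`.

The query [X2] means: any atom with exactly two total connections (bonds + H).
Check the 15 heavy atoms by environment: 8× C (X4) → no; 3× C (X3) → no; 1× O (X1) → no; 1× N (X3) → no; 1× S (X2) → match; 1× O (X2) → match.
Summing the matching environments: 1 + 1 = 2 matching atoms.

2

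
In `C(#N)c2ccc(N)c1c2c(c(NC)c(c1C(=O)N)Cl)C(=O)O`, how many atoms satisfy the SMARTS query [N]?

4

Check the 22 heavy atoms by environment: 10× c (aromatic) → no; 1× Cl → no; 4× C → no; 3× O → no; 4× N → match.
That gives 4 matching atoms.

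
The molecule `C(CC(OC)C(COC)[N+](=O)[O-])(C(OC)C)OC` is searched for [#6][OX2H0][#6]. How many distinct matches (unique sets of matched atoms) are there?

4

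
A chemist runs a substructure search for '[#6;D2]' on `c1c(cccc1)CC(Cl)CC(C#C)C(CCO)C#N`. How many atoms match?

11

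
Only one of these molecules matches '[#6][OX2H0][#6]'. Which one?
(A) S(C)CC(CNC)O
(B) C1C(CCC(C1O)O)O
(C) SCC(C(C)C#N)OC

C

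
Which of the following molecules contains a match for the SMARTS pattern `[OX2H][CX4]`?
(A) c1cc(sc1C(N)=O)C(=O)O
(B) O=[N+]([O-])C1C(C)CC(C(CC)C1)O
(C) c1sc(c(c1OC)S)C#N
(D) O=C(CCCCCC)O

B

[OX2H][CX4] describes a hydroxyl oxygen bound to an sp3 (X4) carbon (an aliphatic alcohol).
(A) has a carboxylic acid group (-C(=O)OH) but the -OH is on a CX3 carbonyl carbon, not a CX4 carbon.
(B) contains a hydroxyl group (-OH), which satisfies every atom and bond constraint.
(C) has a methoxy ether (-OCH3) but the oxygen has H0 (ether), not H1.
(D) has a carboxylic acid group (-C(=O)OH) but the -OH is on a CX3 carbonyl carbon, not a CX4 carbon.
So the answer is (B).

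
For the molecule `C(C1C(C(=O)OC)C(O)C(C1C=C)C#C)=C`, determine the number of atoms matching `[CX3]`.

5

The query [CX3] means: C with X3: aliphatic carbon with exactly 3 total connections.
Check the 16 heavy atoms by environment: 6× C (X4) → no; 5× C (X3) → match; 2× C (X2) → no; 1× O (X1) → no; 2× O (X2) → no.
That gives 5 matching atoms.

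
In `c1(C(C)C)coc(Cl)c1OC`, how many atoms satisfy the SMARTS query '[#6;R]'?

4

The query [#6;R] means: carbon that is part of a ring.
Check the 11 heavy atoms by environment: 1× o (aromatic, in 5-ring) → no; 4× c (aromatic, in 5-ring) → match; 1× Cl (acyclic) → no; 4× C (acyclic) → no; 1× O (acyclic) → no.
That gives 4 matching atoms.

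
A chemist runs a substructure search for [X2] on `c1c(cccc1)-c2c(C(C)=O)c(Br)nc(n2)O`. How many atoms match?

Check the 17 heavy atoms by environment: 2× n (aromatic, X2) → match; 10× c (aromatic, X3) → no; 1× O (X2) → match; 1× Br (X1) → no; 1× C (X3) → no; 1× O (X1) → no; 1× C (X4) → no.
Summing the matching environments: 2 + 1 = 3 matching atoms.

3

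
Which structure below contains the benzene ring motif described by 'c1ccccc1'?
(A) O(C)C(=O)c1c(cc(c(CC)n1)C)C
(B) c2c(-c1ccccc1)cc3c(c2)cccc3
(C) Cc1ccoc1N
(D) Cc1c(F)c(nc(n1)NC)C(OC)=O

B

c1ccccc1 describes six aromatic carbons in a ring (a benzene ring).
(A) has a methyl group (-CH3) but no six-membered all-carbon aromatic ring is present.
(B) contains a phenyl ring, which satisfies every atom and bond constraint.
(C) has a methyl group (-CH3) but no six-membered all-carbon aromatic ring is present.
(D) has a methyl group (-CH3) but no six-membered all-carbon aromatic ring is present.
So the answer is (B).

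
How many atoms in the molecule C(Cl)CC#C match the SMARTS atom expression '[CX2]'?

2

The query [CX2] means: C with X2: aliphatic carbon with exactly 2 total connections.
Check the 5 heavy atoms by environment: 2× C (X4) → no; 2× C (X2) → match; 1× Cl (X1) → no.
That gives 2 matching atoms.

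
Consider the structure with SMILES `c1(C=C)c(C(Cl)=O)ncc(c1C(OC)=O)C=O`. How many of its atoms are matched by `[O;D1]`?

3

The query [O;D1] means: aliphatic oxygen bonded to exactly one heavy atom.
Check the 17 heavy atoms by environment: 1× n (aromatic, D2) → no; 4× c (aromatic, D3) → no; 1× c (aromatic, D2) → no; 2× C (D2) → no; 2× C (D1) → no; 2× C (D3) → no; 3× O (D1) → match; 1× O (D2) → no; 1× Cl (D1) → no.
That gives 3 matching atoms.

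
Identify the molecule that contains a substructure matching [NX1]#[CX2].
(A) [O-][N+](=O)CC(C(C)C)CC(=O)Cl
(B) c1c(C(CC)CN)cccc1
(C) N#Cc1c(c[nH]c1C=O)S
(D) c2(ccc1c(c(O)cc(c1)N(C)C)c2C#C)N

C

[NX1]#[CX2] describes a nitrogen triple-bonded to a two-connected carbon (a nitrile).
(A) has a nitro group (-[N+](=O)[O-]) but there is no C#N triple bond.
(B) has a primary amino group (-NH2) but the nitrogen is NX3 (three connections), not NX1 triple-bonded.
(C) contains a nitrile (-C#N), which satisfies every atom and bond constraint.
(D) has a primary amino group (-NH2) but the nitrogen is NX3 (three connections), not NX1 triple-bonded.
So the answer is (C).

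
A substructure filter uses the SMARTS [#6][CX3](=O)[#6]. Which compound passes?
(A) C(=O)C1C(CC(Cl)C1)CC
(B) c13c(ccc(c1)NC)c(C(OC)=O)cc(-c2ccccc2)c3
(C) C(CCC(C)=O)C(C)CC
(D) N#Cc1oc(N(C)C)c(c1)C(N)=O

[#6][CX3](=O)[#6] describes a carbonyl carbon (no H) flanked by two carbons (a ketone).
(A) has an aldehyde (-CHO) but the carbonyl carbon has H1, so it is not flanked by two carbons.
(B) has a methyl-ester group (-C(=O)OCH3) but one neighbour of the carbonyl carbon is O, not C.
(C) contains an acetyl/ketone group (-C(=O)CH3), which satisfies every atom and bond constraint.
(D) has a primary amide (-C(=O)NH2) but one neighbour of the carbonyl carbon is N, not C.
So the answer is (C).

C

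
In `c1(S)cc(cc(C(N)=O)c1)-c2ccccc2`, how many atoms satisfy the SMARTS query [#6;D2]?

The query [#6;D2] means: any carbon bonded to exactly two heavy atoms.
Check the 16 heavy atoms by environment: 4× c (aromatic, D3) → no; 8× c (aromatic, D2) → match; 1× C (D3) → no; 1× O (D1) → no; 1× N (D1) → no; 1× S (D1) → no.
That gives 8 matching atoms.

8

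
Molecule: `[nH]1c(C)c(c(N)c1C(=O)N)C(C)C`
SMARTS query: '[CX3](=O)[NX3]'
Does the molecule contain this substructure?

The pattern [CX3](=O)[NX3] describes a carbonyl carbon bonded to a trivalent nitrogen — an amide.
The molecule carries a primary amide (-C(=O)NH2), whose atoms satisfy every constraint of the query, so the pattern matches.

Yes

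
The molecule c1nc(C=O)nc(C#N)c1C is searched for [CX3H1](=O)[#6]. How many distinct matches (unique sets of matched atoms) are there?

[CX3H1](=O)[#6] is the SMARTS for an aldehyde: an sp2 carbon with one H, double-bonded to O and single-bonded to carbon.
Exactly one fragment in the molecule meets all constraints, giving 1 match.

1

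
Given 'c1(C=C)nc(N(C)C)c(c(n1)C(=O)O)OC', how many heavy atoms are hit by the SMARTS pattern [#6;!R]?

6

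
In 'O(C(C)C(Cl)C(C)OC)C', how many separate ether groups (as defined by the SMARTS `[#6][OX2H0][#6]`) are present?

[#6][OX2H0][#6] is the SMARTS for an ether: an aliphatic oxygen bridging two carbons with no H on the oxygen.
The molecule carries 2 separate instances of a methoxy ether (-OCH3) meeting every constraint; each maps to a distinct set of atoms, giving 2 matches.

2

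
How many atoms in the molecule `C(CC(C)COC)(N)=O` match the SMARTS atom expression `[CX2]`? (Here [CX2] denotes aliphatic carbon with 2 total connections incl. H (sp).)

0

Check the 9 heavy atoms by environment: 5× C (X4) → no; 1× O (X2) → no; 1× C (X3) → no; 1× O (X1) → no; 1× N (X3) → no.
No environment satisfies the query, so 0 matching atoms.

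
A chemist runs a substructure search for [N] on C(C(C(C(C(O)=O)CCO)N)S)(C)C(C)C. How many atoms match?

1

The query [N] means: uppercase N matches aliphatic (non-aromatic) nitrogen only.
Check the 16 heavy atoms by environment: 11× C → no; 3× O → no; 1× S → no; 1× N → match.
That gives 1 matching atom.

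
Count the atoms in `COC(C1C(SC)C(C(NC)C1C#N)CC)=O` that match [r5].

5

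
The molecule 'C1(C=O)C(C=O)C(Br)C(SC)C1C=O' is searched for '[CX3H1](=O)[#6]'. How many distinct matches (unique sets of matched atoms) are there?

3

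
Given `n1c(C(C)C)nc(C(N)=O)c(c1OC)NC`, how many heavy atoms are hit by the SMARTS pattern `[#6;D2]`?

0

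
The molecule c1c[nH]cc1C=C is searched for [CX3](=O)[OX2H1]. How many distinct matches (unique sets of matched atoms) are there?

0

[CX3](=O)[OX2H1] is the SMARTS for a carboxylic acid: an sp2 carbon double-bonded to O and single-bonded to an -OH oxygen.
No fragment in the molecule satisfies every constraint, giving 0 matches.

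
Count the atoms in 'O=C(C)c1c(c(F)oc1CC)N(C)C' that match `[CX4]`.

5

The query [CX4] means: C with X4: aliphatic carbon with exactly 4 total connections (bonds + H).
Check the 14 heavy atoms by environment: 1× o (aromatic, X2) → no; 4× c (aromatic, X3) → no; 1× N (X3) → no; 5× C (X4) → match; 1× C (X3) → no; 1× O (X1) → no; 1× F (X1) → no.
That gives 5 matching atoms.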